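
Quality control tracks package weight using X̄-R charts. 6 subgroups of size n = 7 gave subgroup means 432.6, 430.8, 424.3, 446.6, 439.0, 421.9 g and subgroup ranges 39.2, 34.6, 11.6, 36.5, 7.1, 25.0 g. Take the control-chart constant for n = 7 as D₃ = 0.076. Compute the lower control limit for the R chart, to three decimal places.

R̄ = (39.2 + 34.6 + 11.6 + 36.5 + 7.1 + 25.0) / 6 = 154.0000 / 6 = 25.6667
LCL_R = D₃·R̄ = 0.076 × 25.6667 = 1.9507

1.951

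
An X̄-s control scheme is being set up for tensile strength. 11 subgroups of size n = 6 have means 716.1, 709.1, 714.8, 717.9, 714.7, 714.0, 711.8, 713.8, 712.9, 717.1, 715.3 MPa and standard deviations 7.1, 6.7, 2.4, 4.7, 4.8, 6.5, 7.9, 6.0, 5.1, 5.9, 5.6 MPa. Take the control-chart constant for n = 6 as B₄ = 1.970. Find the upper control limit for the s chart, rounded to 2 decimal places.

11.23

s̄ = (7.1 + 6.7 + 2.4 + 4.7 + 4.8 + 6.5 + 7.9 + 6.0 + 5.1 + 5.9 + 5.6) / 11 = 5.7000
UCL_s = B₄·s̄ = 1.970 × 5.7000 = 11.2290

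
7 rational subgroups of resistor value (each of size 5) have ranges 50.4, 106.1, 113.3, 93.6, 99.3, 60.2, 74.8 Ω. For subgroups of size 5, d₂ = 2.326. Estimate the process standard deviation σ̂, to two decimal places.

36.71

R̄ = (50.4 + 106.1 + 113.3 + 93.6 + 99.3 + 60.2 + 74.8) / 7 = 85.3857
σ̂ = R̄ / d₂ = 85.3857 / 2.326 = 36.7092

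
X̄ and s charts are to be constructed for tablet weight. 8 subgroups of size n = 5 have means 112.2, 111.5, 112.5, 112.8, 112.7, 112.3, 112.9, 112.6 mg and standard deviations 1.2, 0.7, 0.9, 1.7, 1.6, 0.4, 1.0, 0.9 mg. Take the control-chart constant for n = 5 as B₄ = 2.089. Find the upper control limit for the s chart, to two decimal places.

2.19

s̄ = (1.2 + 0.7 + 0.9 + 1.7 + 1.6 + 0.4 + 1.0 + 0.9) / 8 = 1.0500
UCL_s = B₄·s̄ = 2.089 × 1.0500 = 2.1934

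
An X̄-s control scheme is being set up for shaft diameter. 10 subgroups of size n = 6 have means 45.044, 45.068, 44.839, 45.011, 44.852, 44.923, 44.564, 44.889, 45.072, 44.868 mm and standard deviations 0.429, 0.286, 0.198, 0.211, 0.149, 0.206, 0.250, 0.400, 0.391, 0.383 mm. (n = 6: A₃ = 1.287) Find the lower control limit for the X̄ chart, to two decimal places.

44.54

X̄̄ = (45.044 + 45.068 + 44.839 + 45.011 + 44.852 + 44.923 + 44.564 + 44.889 + 45.072 + 44.868) / 10 = 44.9130
s̄ = (0.429 + 0.286 + 0.198 + 0.211 + 0.149 + 0.206 + 0.250 + 0.400 + 0.391 + 0.383) / 10 = 0.2903
LCL = X̄̄ − A₃·s̄ = 44.9130 − 1.287 × 0.2903 = 44.5394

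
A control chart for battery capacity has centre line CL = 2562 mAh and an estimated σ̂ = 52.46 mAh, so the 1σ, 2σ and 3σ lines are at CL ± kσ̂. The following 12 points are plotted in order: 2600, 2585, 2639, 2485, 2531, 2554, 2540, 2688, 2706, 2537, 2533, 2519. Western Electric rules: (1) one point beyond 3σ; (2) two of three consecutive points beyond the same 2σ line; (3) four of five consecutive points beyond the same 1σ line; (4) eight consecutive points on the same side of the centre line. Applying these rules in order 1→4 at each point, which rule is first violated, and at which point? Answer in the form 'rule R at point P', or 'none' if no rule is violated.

rule 2 at point 9

Zone of each point (C = within 1σ̂, B = 1σ̂–2σ̂, A = 2σ̂–3σ̂, * = beyond 3σ̂; sign = side of CL): 1:+C, 2:+C, 3:+B, 4:-B, 5:-C, 6:-C, 7:-C, 8:+A, 9:+A, 10:-C, 11:-C, 12:-C
Rule 2 (two of three consecutive points beyond the same 2σ limit) is satisfied at point 9.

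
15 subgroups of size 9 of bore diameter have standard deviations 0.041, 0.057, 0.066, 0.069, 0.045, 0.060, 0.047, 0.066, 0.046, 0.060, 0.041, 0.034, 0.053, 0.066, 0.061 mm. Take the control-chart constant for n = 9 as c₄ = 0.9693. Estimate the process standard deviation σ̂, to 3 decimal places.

0.056

s̄ = (0.041 + 0.057 + 0.066 + 0.069 + 0.045 + 0.060 + 0.047 + 0.066 + 0.046 + 0.060 + 0.041 + 0.034 + 0.053 + 0.066 + 0.061) / 15 = 0.0541
σ̂ = s̄ / c₄ = 0.0541 / 0.9693 = 0.0558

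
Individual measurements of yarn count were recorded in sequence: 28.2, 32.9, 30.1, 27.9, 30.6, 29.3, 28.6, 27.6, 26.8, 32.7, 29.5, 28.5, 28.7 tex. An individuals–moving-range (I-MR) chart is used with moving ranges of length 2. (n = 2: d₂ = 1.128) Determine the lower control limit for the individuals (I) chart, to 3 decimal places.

X̄ = (28.2 + 32.9 + 30.1 + 27.9 + 30.6 + 29.3 + 28.6 + 27.6 + 26.8 + 32.7 + 29.5 + 28.5 + 28.7) / 13 = 29.3385
Moving ranges: 4.7, 2.8, 2.2, 2.7, 1.3, 0.7, 1.0, 0.8, 5.9, 3.2, 1.0, 0.2; M̄R̄ = 26.5000 / 12 = 2.2083
LCL = X̄ − 3·M̄R̄/d₂ = 29.3385 − 3 × 2.2083 / 1.128 = 23.4652

23.465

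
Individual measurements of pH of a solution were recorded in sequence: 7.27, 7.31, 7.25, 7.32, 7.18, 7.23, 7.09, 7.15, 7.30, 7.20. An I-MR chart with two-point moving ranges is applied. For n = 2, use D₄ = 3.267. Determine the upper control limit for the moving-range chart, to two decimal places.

Moving ranges: 0.04, 0.06, 0.07, 0.14, 0.05, 0.14, 0.06, 0.15, 0.10; M̄R̄ = 0.8100 / 9 = 0.0900
UCL_MR = D₄·M̄R̄ = 3.267 × 0.0900 = 0.2940

0.29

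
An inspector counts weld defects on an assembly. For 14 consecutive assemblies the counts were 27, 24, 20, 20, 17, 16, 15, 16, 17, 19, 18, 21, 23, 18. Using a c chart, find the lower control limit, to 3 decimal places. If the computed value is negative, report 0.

c̄ = (27 + 24 + 20 + 20 + 17 + 16 + 15 + 16 + 17 + 19 + 18 + 21 + 23 + 18) / 14 = 271 / 14 = 19.3571
LCL = c̄ − 3√c̄ = 19.3571 − 3 × 4.3997 = 6.1581

6.158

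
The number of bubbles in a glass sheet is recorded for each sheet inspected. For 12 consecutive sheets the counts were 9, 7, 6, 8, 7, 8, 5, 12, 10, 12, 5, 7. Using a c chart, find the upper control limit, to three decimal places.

c̄ = (9 + 7 + 6 + 8 + 7 + 8 + 5 + 12 + 10 + 12 + 5 + 7) / 12 = 96 / 12 = 8.0000
UCL = c̄ + 3√c̄ = 8.0000 + 3 × √8.0000 = 8.0000 + 3 × 2.8284 = 16.4853

16.485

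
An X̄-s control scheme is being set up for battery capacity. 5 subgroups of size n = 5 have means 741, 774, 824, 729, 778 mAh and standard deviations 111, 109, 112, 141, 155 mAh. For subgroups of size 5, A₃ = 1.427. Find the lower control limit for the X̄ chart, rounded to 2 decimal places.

589.97

X̄̄ = (741 + 774 + 824 + 729 + 778) / 5 = 769.2000
s̄ = (111 + 109 + 112 + 141 + 155) / 5 = 125.6000
LCL = X̄̄ − A₃·s̄ = 769.2000 − 1.427 × 125.6000 = 589.9688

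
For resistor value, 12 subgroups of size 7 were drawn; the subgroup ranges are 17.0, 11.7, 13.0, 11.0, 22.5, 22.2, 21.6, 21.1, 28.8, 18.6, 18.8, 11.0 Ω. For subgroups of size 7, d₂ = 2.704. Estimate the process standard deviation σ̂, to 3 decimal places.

R̄ = (17.0 + 11.7 + 13.0 + 11.0 + 22.5 + 22.2 + 21.6 + 21.1 + 28.8 + 18.6 + 18.8 + 11.0) / 12 = 18.1083
σ̂ = R̄ / d₂ = 18.1083 / 2.704 = 6.6969

6.697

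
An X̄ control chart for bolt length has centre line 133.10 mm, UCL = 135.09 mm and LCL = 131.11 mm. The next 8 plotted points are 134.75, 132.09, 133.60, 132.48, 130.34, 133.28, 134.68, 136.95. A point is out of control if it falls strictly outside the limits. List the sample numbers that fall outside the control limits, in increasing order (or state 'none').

Compare each point to [131.11, 135.09]: sample 5 = 130.34 < LCL; sample 8 = 136.95 > UCL.

5, 8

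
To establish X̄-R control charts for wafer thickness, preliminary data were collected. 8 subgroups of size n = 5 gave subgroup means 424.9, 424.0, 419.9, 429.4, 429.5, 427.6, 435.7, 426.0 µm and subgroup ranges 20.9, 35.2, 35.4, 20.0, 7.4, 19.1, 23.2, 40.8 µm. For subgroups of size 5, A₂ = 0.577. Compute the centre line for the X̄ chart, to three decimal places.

427.125

X̄̄ = (424.9 + 424.0 + 419.9 + 429.4 + 429.5 + 427.6 + 435.7 + 426.0) / 8 = 3417.0000 / 8 = 427.1250
CL = X̄̄ = 427.1250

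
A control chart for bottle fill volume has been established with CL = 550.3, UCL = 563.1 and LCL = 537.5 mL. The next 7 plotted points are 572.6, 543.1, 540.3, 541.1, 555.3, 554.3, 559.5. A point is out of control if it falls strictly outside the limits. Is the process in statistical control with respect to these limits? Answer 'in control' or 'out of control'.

Compare each point to [537.5, 563.1]: sample 1 = 572.6 > UCL.

out of control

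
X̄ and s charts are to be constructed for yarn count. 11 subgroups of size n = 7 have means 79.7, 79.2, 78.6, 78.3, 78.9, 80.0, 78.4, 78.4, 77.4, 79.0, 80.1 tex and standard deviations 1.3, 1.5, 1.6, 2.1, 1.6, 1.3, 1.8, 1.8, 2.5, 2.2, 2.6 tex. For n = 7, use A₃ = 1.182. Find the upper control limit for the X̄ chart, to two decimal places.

X̄̄ = (79.7 + 79.2 + 78.6 + 78.3 + 78.9 + 80.0 + 78.4 + 78.4 + 77.4 + 79.0 + 80.1) / 11 = 78.9091
s̄ = (1.3 + 1.5 + 1.6 + 2.1 + 1.6 + 1.3 + 1.8 + 1.8 + 2.5 + 2.2 + 2.6) / 11 = 1.8455
UCL = X̄̄ + A₃·s̄ = 78.9091 + 1.182 × 1.8455 = 81.0904

81.09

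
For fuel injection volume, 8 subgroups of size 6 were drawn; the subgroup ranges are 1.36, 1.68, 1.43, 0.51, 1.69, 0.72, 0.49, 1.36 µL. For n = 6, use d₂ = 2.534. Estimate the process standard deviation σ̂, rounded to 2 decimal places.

0.46

R̄ = (1.36 + 1.68 + 1.43 + 0.51 + 1.69 + 0.72 + 0.49 + 1.36) / 8 = 1.1550
σ̂ = R̄ / d₂ = 1.1550 / 2.534 = 0.4558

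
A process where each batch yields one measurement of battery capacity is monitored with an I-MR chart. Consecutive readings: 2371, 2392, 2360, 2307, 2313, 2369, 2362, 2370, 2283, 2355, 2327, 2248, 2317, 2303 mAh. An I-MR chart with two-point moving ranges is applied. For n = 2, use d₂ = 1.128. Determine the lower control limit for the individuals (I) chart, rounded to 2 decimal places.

X̄ = (2371 + 2392 + 2360 + 2307 + 2313 + 2369 + 2362 + 2370 + 2283 + 2355 + 2327 + 2248 + 2317 + 2303) / 14 = 2334.0714
Moving ranges: 21, 32, 53, 6, 56, 7, 8, 87, 72, 28, 79, 69, 14; M̄R̄ = 532.0000 / 13 = 40.9231
LCL = X̄ − 3·M̄R̄/d₂ = 2334.0714 − 3 × 40.9231 / 1.128 = 2225.2335

2225.23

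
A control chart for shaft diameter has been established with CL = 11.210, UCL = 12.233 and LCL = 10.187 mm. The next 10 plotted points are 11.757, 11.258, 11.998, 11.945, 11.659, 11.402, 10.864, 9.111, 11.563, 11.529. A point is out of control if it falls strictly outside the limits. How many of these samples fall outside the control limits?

Compare each point to [10.187, 12.233]: sample 8 = 9.111 < LCL.

1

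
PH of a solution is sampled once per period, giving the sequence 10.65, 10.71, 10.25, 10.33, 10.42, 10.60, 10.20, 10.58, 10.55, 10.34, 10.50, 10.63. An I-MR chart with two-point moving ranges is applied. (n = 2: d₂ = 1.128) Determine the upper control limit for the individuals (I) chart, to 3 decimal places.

11.007

X̄ = (10.65 + 10.71 + 10.25 + 10.33 + 10.42 + 10.60 + 10.20 + 10.58 + 10.55 + 10.34 + 10.50 + 10.63) / 12 = 10.4800
Moving ranges: 0.06, 0.46, 0.08, 0.09, 0.18, 0.40, 0.38, 0.03, 0.21, 0.16, 0.13; M̄R̄ = 2.1800 / 11 = 0.1982
UCL = X̄ + 3·M̄R̄/d₂ = 10.4800 + 3 × 0.1982 / 1.128 = 11.0071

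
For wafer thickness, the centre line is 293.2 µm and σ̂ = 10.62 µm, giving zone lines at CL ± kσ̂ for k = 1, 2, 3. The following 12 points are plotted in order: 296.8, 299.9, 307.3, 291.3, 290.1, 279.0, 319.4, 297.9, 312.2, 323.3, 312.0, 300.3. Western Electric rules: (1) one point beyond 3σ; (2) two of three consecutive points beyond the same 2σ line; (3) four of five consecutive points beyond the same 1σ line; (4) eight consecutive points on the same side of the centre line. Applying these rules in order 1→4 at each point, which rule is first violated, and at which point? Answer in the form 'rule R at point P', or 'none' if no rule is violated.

Zone of each point (C = within 1σ̂, B = 1σ̂–2σ̂, A = 2σ̂–3σ̂, * = beyond 3σ̂; sign = side of CL): 1:+C, 2:+C, 3:+B, 4:-C, 5:-C, 6:-B, 7:+A, 8:+C, 9:+B, 10:+A, 11:+B, 12:+C
Rule 3 (four of five consecutive points beyond the same 1σ limit) is satisfied at point 11.

rule 3 at point 11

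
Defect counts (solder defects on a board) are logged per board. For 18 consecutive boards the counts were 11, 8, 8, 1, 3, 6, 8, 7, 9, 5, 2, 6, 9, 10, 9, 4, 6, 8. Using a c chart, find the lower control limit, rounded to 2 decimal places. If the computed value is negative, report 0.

0.00

c̄ = (11 + 8 + 8 + 1 + 3 + 6 + 8 + 7 + 9 + 5 + 2 + 6 + 9 + 10 + 9 + 4 + 6 + 8) / 18 = 120 / 18 = 6.6667
LCL = c̄ − 3√c̄ = 6.6667 − 3 × 2.5820 = -1.0793 → 0 (cannot be negative)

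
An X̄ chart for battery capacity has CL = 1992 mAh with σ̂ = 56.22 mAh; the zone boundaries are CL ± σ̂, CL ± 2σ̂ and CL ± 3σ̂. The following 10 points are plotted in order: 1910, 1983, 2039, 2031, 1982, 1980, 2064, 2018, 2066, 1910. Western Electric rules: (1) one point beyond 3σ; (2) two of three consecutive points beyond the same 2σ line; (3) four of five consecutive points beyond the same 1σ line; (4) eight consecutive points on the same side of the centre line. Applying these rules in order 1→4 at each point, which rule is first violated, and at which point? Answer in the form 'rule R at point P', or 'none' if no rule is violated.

Zone of each point (C = within 1σ̂, B = 1σ̂–2σ̂, A = 2σ̂–3σ̂, * = beyond 3σ̂; sign = side of CL): 1:-B, 2:-C, 3:+C, 4:+C, 5:-C, 6:-C, 7:+B, 8:+C, 9:+B, 10:-B
No rule fires across all 10 points.

none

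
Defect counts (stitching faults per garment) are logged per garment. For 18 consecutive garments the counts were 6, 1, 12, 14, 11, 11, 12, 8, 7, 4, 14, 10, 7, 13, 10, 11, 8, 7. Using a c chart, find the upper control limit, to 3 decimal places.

18.333

c̄ = (6 + 1 + 12 + 14 + 11 + 11 + 12 + 8 + 7 + 4 + 14 + 10 + 7 + 13 + 10 + 11 + 8 + 7) / 18 = 166 / 18 = 9.2222
UCL = c̄ + 3√c̄ = 9.2222 + 3 × √9.2222 = 9.2222 + 3 × 3.0368 = 18.3327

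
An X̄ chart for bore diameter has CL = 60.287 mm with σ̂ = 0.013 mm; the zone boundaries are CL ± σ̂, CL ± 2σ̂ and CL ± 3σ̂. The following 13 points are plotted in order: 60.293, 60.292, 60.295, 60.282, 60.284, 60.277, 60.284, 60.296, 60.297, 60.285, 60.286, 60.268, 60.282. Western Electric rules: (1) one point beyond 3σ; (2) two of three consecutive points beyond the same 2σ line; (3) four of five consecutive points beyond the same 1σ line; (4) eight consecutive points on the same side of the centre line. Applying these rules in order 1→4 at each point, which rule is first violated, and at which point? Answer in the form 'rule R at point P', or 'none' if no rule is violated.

Zone of each point (C = within 1σ̂, B = 1σ̂–2σ̂, A = 2σ̂–3σ̂, * = beyond 3σ̂; sign = side of CL): 1:+C, 2:+C, 3:+C, 4:-C, 5:-C, 6:-C, 7:-C, 8:+C, 9:+C, 10:-C, 11:-C, 12:-B, 13:-C
No rule fires across all 13 points.

none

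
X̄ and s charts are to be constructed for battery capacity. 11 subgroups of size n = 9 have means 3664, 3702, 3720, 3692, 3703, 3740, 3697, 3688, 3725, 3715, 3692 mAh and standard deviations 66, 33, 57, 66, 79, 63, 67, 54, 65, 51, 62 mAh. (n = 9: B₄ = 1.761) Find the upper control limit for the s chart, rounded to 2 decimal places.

106.14

s̄ = (66 + 33 + 57 + 66 + 79 + 63 + 67 + 54 + 65 + 51 + 62) / 11 = 60.2727
UCL_s = B₄·s̄ = 1.761 × 60.2727 = 106.1403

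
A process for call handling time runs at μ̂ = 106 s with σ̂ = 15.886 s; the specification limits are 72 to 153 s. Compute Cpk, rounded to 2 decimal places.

Cpu = (USL − μ̂) / (3σ̂) = (153 − 106) / (3 × 15.886) = 0.9862; Cpl = (μ̂ − LSL) / (3σ̂) = (106 − 72) / (3 × 15.886) = 0.7134; Cpk = min(Cpu, Cpl) = 0.7134

0.71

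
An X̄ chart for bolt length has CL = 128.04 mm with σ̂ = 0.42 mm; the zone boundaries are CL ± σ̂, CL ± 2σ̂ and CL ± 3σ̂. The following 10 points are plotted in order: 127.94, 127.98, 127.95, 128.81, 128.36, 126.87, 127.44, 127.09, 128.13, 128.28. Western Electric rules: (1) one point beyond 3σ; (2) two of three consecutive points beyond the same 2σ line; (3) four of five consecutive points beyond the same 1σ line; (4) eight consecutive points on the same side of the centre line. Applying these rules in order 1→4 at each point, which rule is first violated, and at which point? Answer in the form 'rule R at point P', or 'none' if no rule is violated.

rule 2 at point 8

Zone of each point (C = within 1σ̂, B = 1σ̂–2σ̂, A = 2σ̂–3σ̂, * = beyond 3σ̂; sign = side of CL): 1:-C, 2:-C, 3:-C, 4:+B, 5:+C, 6:-A, 7:-B, 8:-A, 9:+C, 10:+C
Rule 2 (two of three consecutive points beyond the same 2σ limit) is satisfied at point 8.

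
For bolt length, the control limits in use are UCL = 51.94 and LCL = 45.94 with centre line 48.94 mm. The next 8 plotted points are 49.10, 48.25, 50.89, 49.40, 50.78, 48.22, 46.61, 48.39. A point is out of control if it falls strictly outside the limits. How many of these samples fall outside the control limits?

All 8 points lie within [45.94, 51.94].

0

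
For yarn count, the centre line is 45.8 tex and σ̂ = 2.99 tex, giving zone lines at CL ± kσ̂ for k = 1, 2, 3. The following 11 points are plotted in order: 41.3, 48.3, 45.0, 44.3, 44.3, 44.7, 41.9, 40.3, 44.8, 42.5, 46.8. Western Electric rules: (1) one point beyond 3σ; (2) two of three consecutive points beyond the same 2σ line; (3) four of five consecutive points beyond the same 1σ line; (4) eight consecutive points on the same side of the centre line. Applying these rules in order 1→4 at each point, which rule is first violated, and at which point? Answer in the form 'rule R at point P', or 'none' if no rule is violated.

Zone of each point (C = within 1σ̂, B = 1σ̂–2σ̂, A = 2σ̂–3σ̂, * = beyond 3σ̂; sign = side of CL): 1:-B, 2:+C, 3:-C, 4:-C, 5:-C, 6:-C, 7:-B, 8:-B, 9:-C, 10:-B, 11:+C
Rule 4 (eight consecutive points on the same side of the centre line) is satisfied at point 10.

rule 4 at point 10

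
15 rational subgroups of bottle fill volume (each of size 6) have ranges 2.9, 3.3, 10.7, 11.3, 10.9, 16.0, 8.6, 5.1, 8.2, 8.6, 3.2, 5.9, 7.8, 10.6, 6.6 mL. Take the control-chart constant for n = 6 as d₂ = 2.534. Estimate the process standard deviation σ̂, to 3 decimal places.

3.149

R̄ = (2.9 + 3.3 + 10.7 + 11.3 + 10.9 + 16.0 + 8.6 + 5.1 + 8.2 + 8.6 + 3.2 + 5.9 + 7.8 + 10.6 + 6.6) / 15 = 7.9800
σ̂ = R̄ / d₂ = 7.9800 / 2.534 = 3.1492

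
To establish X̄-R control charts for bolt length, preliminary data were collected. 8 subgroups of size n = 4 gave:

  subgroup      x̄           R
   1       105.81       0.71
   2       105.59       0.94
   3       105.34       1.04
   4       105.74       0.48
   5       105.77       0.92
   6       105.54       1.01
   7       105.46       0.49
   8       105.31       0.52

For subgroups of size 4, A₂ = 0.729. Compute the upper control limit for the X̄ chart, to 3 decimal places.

X̄̄ = (105.81 + 105.59 + 105.34 + 105.74 + 105.77 + 105.54 + 105.46 + 105.31) / 8 = 844.5600 / 8 = 105.5700
R̄ = (0.71 + 0.94 + 1.04 + 0.48 + 0.92 + 1.01 + 0.49 + 0.52) / 8 = 6.1100 / 8 = 0.7638
UCL = X̄̄ + A₂·R̄ = 105.5700 + 0.729 × 0.7638 = 106.1268

106.127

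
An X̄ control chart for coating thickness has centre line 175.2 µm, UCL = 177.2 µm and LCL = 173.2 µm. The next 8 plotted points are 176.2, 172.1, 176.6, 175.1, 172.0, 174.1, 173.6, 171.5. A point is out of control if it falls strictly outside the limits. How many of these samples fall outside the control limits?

Compare each point to [173.2, 177.2]: sample 2 = 172.1 < LCL; sample 5 = 172.0 < LCL; sample 8 = 171.5 < LCL.

3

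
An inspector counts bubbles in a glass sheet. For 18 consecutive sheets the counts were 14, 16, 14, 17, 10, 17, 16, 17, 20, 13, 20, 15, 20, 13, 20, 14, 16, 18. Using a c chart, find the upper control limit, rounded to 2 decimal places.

c̄ = (14 + 16 + 14 + 17 + 10 + 17 + 16 + 17 + 20 + 13 + 20 + 15 + 20 + 13 + 20 + 14 + 16 + 18) / 18 = 290 / 18 = 16.1111
UCL = c̄ + 3√c̄ = 16.1111 + 3 × √16.1111 = 16.1111 + 3 × 4.0139 = 28.1527

28.15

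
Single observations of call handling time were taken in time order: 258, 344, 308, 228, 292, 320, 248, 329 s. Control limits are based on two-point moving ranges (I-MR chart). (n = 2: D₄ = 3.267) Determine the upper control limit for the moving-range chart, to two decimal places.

Moving ranges: 86, 36, 80, 64, 28, 72, 81; M̄R̄ = 447.0000 / 7 = 63.8571
UCL_MR = D₄·M̄R̄ = 3.267 × 63.8571 = 208.6213

208.62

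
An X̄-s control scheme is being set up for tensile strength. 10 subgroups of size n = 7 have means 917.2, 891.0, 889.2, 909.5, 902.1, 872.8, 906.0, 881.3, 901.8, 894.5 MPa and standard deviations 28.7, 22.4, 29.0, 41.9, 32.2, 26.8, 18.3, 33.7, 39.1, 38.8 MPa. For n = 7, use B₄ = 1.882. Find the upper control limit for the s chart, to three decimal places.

s̄ = (28.7 + 22.4 + 29.0 + 41.9 + 32.2 + 26.8 + 18.3 + 33.7 + 39.1 + 38.8) / 10 = 31.0900
UCL_s = B₄·s̄ = 1.882 × 31.0900 = 58.5114

58.511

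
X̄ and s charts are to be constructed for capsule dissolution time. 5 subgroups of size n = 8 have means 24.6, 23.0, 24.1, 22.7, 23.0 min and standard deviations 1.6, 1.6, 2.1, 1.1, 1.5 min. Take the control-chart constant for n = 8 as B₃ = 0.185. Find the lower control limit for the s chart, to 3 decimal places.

s̄ = (1.6 + 1.6 + 2.1 + 1.1 + 1.5) / 5 = 1.5800
LCL_s = B₃·s̄ = 0.185 × 1.5800 = 0.2923

0.292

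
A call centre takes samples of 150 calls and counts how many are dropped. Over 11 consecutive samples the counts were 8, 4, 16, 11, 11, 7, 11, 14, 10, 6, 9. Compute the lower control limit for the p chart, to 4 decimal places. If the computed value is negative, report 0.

p̄ = Σdᵢ / (k·n) = 107 / (11 × 150) = 0.06485
LCL = p̄ − 3·√(p̄(1−p̄)/n) = 0.06485 − 3 × 0.02011 = 0.00453

0.0045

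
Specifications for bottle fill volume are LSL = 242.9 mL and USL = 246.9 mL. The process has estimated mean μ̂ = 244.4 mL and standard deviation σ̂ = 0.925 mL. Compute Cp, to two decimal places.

Cp = (USL − LSL) / (6σ̂) = (246.9 − 242.9) / (6 × 0.925) = 4.0000 / 5.5500 = 0.7207

0.72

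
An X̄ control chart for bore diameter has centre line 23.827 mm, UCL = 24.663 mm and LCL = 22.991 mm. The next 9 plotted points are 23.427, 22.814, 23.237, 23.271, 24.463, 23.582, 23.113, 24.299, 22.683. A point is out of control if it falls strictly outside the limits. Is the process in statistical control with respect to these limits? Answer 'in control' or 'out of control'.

out of control

Compare each point to [22.991, 24.663]: sample 2 = 22.814 < LCL; sample 9 = 22.683 < LCL.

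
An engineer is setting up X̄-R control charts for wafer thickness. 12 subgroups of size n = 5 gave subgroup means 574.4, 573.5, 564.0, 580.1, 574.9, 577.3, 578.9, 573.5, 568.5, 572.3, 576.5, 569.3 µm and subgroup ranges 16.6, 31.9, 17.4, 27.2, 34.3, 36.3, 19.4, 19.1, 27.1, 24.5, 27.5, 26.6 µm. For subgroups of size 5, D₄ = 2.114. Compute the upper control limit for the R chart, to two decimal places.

R̄ = (16.6 + 31.9 + 17.4 + 27.2 + 34.3 + 36.3 + 19.4 + 19.1 + 27.1 + 24.5 + 27.5 + 26.6) / 12 = 307.9000 / 12 = 25.6583
UCL_R = D₄·R̄ = 2.114 × 25.6583 = 54.2417

54.24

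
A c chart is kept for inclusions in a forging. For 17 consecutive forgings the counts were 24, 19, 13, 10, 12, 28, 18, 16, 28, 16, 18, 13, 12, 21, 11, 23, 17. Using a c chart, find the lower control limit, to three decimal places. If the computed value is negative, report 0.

5.007

c̄ = (24 + 19 + 13 + 10 + 12 + 28 + 18 + 16 + 28 + 16 + 18 + 13 + 12 + 21 + 11 + 23 + 17) / 17 = 299 / 17 = 17.5882
LCL = c̄ − 3√c̄ = 17.5882 − 3 × 4.1938 = 5.0067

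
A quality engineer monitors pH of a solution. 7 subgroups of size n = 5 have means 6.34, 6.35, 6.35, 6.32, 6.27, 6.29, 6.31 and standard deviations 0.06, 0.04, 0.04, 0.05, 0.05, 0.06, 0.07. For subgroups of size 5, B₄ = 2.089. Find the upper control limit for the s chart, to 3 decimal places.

s̄ = (0.06 + 0.04 + 0.04 + 0.05 + 0.05 + 0.06 + 0.07) / 7 = 0.0529
UCL_s = B₄·s̄ = 2.089 × 0.0529 = 0.1104

0.110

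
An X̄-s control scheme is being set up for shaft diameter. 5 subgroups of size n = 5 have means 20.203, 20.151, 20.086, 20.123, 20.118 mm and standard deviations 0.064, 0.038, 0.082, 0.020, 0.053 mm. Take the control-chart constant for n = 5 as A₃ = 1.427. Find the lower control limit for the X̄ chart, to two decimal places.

20.06

X̄̄ = (20.203 + 20.151 + 20.086 + 20.123 + 20.118) / 5 = 20.1362
s̄ = (0.064 + 0.038 + 0.082 + 0.020 + 0.053) / 5 = 0.0514
LCL = X̄̄ − A₃·s̄ = 20.1362 − 1.427 × 0.0514 = 20.0629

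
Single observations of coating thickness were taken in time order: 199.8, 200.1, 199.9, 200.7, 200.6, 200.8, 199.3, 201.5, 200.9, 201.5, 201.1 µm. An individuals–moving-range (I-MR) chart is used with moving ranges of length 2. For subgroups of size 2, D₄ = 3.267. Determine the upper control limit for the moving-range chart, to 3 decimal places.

2.254

Moving ranges: 0.3, 0.2, 0.8, 0.1, 0.2, 1.5, 2.2, 0.6, 0.6, 0.4; M̄R̄ = 6.9000 / 10 = 0.6900
UCL_MR = D₄·M̄R̄ = 3.267 × 0.6900 = 2.2542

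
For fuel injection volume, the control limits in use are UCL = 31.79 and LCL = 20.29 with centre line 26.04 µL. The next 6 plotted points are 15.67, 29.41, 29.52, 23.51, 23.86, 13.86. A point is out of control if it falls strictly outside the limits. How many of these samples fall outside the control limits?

Compare each point to [20.29, 31.79]: sample 1 = 15.67 < LCL; sample 6 = 13.86 < LCL.

2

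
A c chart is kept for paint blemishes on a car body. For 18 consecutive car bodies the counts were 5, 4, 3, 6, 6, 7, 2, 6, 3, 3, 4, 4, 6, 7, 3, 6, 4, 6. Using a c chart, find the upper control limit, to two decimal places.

c̄ = (5 + 4 + 3 + 6 + 6 + 7 + 2 + 6 + 3 + 3 + 4 + 4 + 6 + 7 + 3 + 6 + 4 + 6) / 18 = 85 / 18 = 4.7222
UCL = c̄ + 3√c̄ = 4.7222 + 3 × √4.7222 = 4.7222 + 3 × 2.1731 = 11.2414

11.24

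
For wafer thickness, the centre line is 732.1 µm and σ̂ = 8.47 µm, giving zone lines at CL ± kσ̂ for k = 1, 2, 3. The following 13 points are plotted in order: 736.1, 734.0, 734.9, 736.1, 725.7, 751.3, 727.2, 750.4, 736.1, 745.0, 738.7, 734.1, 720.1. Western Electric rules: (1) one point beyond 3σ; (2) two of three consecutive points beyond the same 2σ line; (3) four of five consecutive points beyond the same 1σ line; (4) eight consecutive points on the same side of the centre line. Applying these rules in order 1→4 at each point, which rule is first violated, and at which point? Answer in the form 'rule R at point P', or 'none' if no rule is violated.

Zone of each point (C = within 1σ̂, B = 1σ̂–2σ̂, A = 2σ̂–3σ̂, * = beyond 3σ̂; sign = side of CL): 1:+C, 2:+C, 3:+C, 4:+C, 5:-C, 6:+A, 7:-C, 8:+A, 9:+C, 10:+B, 11:+C, 12:+C, 13:-B
Rule 2 (two of three consecutive points beyond the same 2σ limit) is satisfied at point 8.

rule 2 at point 8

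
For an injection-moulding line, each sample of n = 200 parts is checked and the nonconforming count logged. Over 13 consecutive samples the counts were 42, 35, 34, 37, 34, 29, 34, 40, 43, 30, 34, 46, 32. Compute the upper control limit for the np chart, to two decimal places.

52.48

p̄ = Σdᵢ / (k·n) = 470 / (13 × 200) = 0.18077
UCL = np̄ + 3·√(np̄(1−p̄)) = 36.1538 + 3 × √(36.1538×0.81923) = 36.1538 + 3 × 5.4423 = 52.4807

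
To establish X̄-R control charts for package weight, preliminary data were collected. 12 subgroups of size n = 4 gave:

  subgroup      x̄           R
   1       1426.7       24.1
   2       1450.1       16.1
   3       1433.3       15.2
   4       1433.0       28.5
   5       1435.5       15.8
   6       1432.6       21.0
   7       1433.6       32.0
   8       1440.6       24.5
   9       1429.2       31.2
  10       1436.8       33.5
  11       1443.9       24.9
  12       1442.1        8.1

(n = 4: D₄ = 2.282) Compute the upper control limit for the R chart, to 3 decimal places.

R̄ = (24.1 + 16.1 + 15.2 + 28.5 + 15.8 + 21.0 + 32.0 + 24.5 + 31.2 + 33.5 + 24.9 + 8.1) / 12 = 274.9000 / 12 = 22.9083
UCL_R = D₄·R̄ = 2.282 × 22.9083 = 52.2768

52.277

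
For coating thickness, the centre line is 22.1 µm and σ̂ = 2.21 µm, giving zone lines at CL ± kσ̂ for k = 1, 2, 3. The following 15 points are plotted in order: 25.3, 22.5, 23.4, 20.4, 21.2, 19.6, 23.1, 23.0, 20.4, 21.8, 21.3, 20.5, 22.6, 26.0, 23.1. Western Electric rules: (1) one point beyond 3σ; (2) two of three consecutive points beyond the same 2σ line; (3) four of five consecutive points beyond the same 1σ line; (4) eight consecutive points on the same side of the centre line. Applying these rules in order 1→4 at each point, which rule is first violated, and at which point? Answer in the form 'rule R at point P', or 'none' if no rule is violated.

Zone of each point (C = within 1σ̂, B = 1σ̂–2σ̂, A = 2σ̂–3σ̂, * = beyond 3σ̂; sign = side of CL): 1:+B, 2:+C, 3:+C, 4:-C, 5:-C, 6:-B, 7:+C, 8:+C, 9:-C, 10:-C, 11:-C, 12:-C, 13:+C, 14:+B, 15:+C
No rule fires across all 15 points.

none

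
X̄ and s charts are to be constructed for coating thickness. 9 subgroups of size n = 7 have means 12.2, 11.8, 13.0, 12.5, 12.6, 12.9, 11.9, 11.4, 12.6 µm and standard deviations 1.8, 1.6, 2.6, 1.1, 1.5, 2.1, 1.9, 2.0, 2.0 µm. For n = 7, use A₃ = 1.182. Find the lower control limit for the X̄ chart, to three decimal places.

X̄̄ = (12.2 + 11.8 + 13.0 + 12.5 + 12.6 + 12.9 + 11.9 + 11.4 + 12.6) / 9 = 12.3222
s̄ = (1.8 + 1.6 + 2.6 + 1.1 + 1.5 + 2.1 + 1.9 + 2.0 + 2.0) / 9 = 1.8444
LCL = X̄̄ − A₃·s̄ = 12.3222 − 1.182 × 1.8444 = 10.1421

10.142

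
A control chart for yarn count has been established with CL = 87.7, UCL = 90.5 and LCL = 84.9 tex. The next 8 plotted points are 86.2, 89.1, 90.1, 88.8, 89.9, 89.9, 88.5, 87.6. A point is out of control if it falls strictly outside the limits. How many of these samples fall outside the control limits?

All 8 points lie within [84.9, 90.5].

0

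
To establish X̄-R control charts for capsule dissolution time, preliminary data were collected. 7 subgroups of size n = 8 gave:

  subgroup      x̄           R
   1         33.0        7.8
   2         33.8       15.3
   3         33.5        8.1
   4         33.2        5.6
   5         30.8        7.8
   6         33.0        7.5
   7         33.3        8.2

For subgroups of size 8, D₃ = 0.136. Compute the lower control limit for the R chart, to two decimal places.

R̄ = (7.8 + 15.3 + 8.1 + 5.6 + 7.8 + 7.5 + 8.2) / 7 = 60.3000 / 7 = 8.6143
LCL_R = D₃·R̄ = 0.136 × 8.6143 = 1.1715

1.17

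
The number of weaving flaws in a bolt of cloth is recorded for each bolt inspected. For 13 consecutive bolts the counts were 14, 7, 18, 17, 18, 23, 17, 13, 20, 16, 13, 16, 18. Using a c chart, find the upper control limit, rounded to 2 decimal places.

c̄ = (14 + 7 + 18 + 17 + 18 + 23 + 17 + 13 + 20 + 16 + 13 + 16 + 18) / 13 = 210 / 13 = 16.1538
UCL = c̄ + 3√c̄ = 16.1538 + 3 × √16.1538 = 16.1538 + 3 × 4.0192 = 28.2114

28.21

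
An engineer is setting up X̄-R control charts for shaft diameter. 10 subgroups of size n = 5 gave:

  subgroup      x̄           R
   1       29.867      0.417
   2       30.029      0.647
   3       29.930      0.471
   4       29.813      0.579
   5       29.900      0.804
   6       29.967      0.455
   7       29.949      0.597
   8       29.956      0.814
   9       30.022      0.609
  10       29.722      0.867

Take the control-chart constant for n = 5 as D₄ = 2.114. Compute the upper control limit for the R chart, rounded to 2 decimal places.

1.32

R̄ = (0.417 + 0.647 + 0.471 + 0.579 + 0.804 + 0.455 + 0.597 + 0.814 + 0.609 + 0.867) / 10 = 6.2600 / 10 = 0.6260
UCL_R = D₄·R̄ = 2.114 × 0.6260 = 1.3234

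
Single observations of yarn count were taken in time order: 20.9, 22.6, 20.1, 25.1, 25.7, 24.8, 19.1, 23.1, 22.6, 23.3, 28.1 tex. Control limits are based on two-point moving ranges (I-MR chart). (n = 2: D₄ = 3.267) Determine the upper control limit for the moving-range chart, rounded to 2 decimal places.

Moving ranges: 1.7, 2.5, 5.0, 0.6, 0.9, 5.7, 4.0, 0.5, 0.7, 4.8; M̄R̄ = 26.4000 / 10 = 2.6400
UCL_MR = D₄·M̄R̄ = 3.267 × 2.6400 = 8.6249

8.62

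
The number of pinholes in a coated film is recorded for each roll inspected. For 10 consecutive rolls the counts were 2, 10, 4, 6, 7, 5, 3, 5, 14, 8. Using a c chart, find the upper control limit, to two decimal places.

c̄ = (2 + 10 + 4 + 6 + 7 + 5 + 3 + 5 + 14 + 8) / 10 = 64 / 10 = 6.4000
UCL = c̄ + 3√c̄ = 6.4000 + 3 × √6.4000 = 6.4000 + 3 × 2.5298 = 13.9895

13.99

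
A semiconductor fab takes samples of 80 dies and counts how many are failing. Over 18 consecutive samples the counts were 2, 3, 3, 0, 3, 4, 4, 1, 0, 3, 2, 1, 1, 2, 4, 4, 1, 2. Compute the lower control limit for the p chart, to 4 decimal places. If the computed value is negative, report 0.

0.0000

p̄ = Σdᵢ / (k·n) = 40 / (18 × 80) = 0.02778
LCL = p̄ − 3·√(p̄(1−p̄)/n) = 0.02778 − 3 × 0.01837 = -0.02734 → 0 (negative, so LCL = 0)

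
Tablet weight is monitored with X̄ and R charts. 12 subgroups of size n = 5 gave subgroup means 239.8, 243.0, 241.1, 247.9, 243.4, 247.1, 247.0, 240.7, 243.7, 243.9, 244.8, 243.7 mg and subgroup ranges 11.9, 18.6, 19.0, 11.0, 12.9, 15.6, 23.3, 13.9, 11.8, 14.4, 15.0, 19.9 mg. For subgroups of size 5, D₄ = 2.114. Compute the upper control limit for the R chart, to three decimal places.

R̄ = (11.9 + 18.6 + 19.0 + 11.0 + 12.9 + 15.6 + 23.3 + 13.9 + 11.8 + 14.4 + 15.0 + 19.9) / 12 = 187.3000 / 12 = 15.6083
UCL_R = D₄·R̄ = 2.114 × 15.6083 = 32.9960

32.996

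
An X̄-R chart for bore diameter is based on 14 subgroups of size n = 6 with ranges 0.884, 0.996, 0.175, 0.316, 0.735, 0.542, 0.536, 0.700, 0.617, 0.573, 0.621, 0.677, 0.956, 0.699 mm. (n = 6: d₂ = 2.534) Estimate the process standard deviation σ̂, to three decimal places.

0.254

R̄ = (0.884 + 0.996 + 0.175 + 0.316 + 0.735 + 0.542 + 0.536 + 0.700 + 0.617 + 0.573 + 0.621 + 0.677 + 0.956 + 0.699) / 14 = 0.6448
σ̂ = R̄ / d₂ = 0.6448 / 2.534 = 0.2545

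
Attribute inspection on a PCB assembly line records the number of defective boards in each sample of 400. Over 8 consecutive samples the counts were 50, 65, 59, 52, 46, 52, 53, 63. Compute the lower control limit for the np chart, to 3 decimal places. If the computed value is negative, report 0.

p̄ = Σdᵢ / (k·n) = 440 / (8 × 400) = 0.13750
LCL = np̄ − 3·√(np̄(1−p̄)) = 55.0000 − 3 × 6.8875 = 34.3375

34.338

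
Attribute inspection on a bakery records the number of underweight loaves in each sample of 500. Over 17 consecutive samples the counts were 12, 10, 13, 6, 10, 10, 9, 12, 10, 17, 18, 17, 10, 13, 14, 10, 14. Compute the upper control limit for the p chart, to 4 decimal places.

0.0447

p̄ = Σdᵢ / (k·n) = 205 / (17 × 500) = 0.02412
UCL = p̄ + 3·√(p̄(1−p̄)/n) = 0.02412 + 3 × √(0.02412×0.97588/500) = 0.02412 + 3 × 0.00686 = 0.04470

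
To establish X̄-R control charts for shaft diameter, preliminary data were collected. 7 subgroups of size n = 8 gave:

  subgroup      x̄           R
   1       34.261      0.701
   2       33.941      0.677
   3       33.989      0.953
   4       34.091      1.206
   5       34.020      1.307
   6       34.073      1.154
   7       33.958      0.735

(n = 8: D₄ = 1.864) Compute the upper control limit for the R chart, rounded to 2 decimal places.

1.79

R̄ = (0.701 + 0.677 + 0.953 + 1.206 + 1.307 + 1.154 + 0.735) / 7 = 6.7330 / 7 = 0.9619
UCL_R = D₄·R̄ = 1.864 × 0.9619 = 1.7929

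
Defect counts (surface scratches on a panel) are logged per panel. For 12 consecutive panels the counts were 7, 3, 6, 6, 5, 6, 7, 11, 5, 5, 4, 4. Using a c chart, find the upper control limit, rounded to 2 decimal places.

c̄ = (7 + 3 + 6 + 6 + 5 + 6 + 7 + 11 + 5 + 5 + 4 + 4) / 12 = 69 / 12 = 5.7500
UCL = c̄ + 3√c̄ = 5.7500 + 3 × √5.7500 = 5.7500 + 3 × 2.3979 = 12.9437

12.94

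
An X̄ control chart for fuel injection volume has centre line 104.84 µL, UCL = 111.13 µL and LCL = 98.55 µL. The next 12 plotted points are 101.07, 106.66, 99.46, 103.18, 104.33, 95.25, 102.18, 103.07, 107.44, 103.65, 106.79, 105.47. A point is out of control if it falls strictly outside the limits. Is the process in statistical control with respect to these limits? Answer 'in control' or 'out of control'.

Compare each point to [98.55, 111.13]: sample 6 = 95.25 < LCL.

out of control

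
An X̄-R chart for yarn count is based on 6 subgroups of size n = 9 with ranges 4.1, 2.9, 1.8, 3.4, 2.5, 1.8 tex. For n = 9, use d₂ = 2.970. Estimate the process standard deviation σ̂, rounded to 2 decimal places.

R̄ = (4.1 + 2.9 + 1.8 + 3.4 + 2.5 + 1.8) / 6 = 2.7500
σ̂ = R̄ / d₂ = 2.7500 / 2.970 = 0.9259

0.93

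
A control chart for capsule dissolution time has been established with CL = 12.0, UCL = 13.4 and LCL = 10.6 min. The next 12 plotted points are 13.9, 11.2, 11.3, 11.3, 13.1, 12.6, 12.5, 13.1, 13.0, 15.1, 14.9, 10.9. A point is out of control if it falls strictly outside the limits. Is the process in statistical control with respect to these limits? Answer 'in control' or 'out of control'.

out of control

Compare each point to [10.6, 13.4]: sample 1 = 13.9 > UCL; sample 10 = 15.1 > UCL; sample 11 = 14.9 > UCL.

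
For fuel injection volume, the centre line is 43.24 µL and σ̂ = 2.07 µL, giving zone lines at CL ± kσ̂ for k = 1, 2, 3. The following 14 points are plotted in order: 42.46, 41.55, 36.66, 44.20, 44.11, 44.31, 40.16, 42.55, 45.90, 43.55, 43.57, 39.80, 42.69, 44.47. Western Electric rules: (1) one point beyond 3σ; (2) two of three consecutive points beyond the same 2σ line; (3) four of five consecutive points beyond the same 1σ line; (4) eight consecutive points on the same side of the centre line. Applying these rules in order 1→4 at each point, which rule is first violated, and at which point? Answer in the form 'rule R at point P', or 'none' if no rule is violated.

rule 1 at point 3

Zone of each point (C = within 1σ̂, B = 1σ̂–2σ̂, A = 2σ̂–3σ̂, * = beyond 3σ̂; sign = side of CL): 1:-C, 2:-C, 3:-*, 4:+C, 5:+C, 6:+C, 7:-B, 8:-C, 9:+B, 10:+C, 11:+C, 12:-B, 13:-C, 14:+C
Rule 1 (one point beyond the 3σ limits) is satisfied at point 3.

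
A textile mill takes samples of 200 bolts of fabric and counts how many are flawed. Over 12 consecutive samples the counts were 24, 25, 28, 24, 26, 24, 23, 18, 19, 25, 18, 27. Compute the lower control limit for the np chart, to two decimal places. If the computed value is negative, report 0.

9.78

p̄ = Σdᵢ / (k·n) = 281 / (12 × 200) = 0.11708
LCL = np̄ − 3·√(np̄(1−p̄)) = 23.4167 − 3 × 4.5470 = 9.7757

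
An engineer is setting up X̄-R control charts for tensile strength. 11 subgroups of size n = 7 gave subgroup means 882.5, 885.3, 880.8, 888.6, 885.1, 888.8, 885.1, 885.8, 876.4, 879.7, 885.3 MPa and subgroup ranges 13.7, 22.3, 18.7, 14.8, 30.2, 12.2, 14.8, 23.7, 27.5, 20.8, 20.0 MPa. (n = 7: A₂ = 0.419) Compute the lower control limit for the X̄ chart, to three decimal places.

875.615

X̄̄ = (882.5 + 885.3 + 880.8 + 888.6 + 885.1 + 888.8 + 885.1 + 885.8 + 876.4 + 879.7 + 885.3) / 11 = 9723.4000 / 11 = 883.9455
R̄ = (13.7 + 22.3 + 18.7 + 14.8 + 30.2 + 12.2 + 14.8 + 23.7 + 27.5 + 20.8 + 20.0) / 11 = 218.7000 / 11 = 19.8818
LCL = X̄̄ − A₂·R̄ = 883.9455 − 0.419 × 19.8818 = 875.6150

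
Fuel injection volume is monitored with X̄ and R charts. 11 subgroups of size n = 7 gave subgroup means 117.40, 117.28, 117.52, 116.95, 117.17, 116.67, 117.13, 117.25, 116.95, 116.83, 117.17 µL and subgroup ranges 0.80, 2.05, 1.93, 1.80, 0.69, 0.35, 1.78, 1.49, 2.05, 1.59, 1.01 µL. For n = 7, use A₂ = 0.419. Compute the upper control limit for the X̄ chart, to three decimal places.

117.712

X̄̄ = (117.40 + 117.28 + 117.52 + 116.95 + 117.17 + 116.67 + 117.13 + 117.25 + 116.95 + 116.83 + 117.17) / 11 = 1288.3200 / 11 = 117.1200
R̄ = (0.80 + 2.05 + 1.93 + 1.80 + 0.69 + 0.35 + 1.78 + 1.49 + 2.05 + 1.59 + 1.01) / 11 = 15.5400 / 11 = 1.4127
UCL = X̄̄ + A₂·R̄ = 117.1200 + 0.419 × 1.4127 = 117.7119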